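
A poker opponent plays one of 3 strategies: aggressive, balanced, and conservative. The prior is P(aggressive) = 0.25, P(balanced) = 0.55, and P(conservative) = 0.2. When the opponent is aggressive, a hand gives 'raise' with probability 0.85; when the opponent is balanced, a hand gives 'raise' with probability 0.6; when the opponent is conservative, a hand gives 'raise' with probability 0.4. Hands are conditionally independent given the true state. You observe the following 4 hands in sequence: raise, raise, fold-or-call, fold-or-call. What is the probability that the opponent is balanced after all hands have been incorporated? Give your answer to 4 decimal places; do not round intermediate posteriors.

After 'raise': normaliser = 0.85·0.2500 + 0.6·0.5500 + 0.4·0.2000; P(aggressive) ≈ 0.3414, P(balanced) ≈ 0.5301, P(conservative) ≈ 0.1285
After 'raise': normaliser = 0.85·0.3414 + 0.6·0.5301 + 0.4·0.1285; P(aggressive) ≈ 0.4399, P(balanced) ≈ 0.4822, P(conservative) ≈ 0.0779
After 'fold-or-call': normaliser = 0.15·0.4399 + 0.4·0.4822 + 0.6·0.0779; P(aggressive) ≈ 0.2159, P(balanced) ≈ 0.6311, P(conservative) ≈ 0.1530
After 'fold-or-call': normaliser = 0.15·0.2159 + 0.4·0.6311 + 0.6·0.1530; P(aggressive) ≈ 0.0860, P(balanced) ≈ 0.6703, P(conservative) ≈ 0.2437

0.6703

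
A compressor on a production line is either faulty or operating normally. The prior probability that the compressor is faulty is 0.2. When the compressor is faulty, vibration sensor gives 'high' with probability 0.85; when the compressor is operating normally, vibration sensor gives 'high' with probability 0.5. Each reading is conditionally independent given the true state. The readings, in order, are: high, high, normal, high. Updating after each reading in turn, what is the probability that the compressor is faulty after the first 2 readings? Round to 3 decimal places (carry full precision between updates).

0.419

After 'high': P(faulty) = 0.85·0.2000 / (0.85·0.2000 + 0.5·0.8000) ≈ 0.2982
After 'high': P(faulty) = 0.85·0.2982 / (0.85·0.2982 + 0.5·0.7018) ≈ 0.4194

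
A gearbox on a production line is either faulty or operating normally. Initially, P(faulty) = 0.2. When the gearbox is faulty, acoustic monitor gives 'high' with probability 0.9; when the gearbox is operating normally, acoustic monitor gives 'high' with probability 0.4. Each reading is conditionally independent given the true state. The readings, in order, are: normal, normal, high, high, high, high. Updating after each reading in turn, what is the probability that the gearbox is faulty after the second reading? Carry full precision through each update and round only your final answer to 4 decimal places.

0.0069

After 'normal': P(faulty) = 0.1·0.2000 / (0.1·0.2000 + 0.6·0.8000) ≈ 0.0400
After 'normal': P(faulty) = 0.1·0.0400 / (0.1·0.0400 + 0.6·0.9600) ≈ 0.0069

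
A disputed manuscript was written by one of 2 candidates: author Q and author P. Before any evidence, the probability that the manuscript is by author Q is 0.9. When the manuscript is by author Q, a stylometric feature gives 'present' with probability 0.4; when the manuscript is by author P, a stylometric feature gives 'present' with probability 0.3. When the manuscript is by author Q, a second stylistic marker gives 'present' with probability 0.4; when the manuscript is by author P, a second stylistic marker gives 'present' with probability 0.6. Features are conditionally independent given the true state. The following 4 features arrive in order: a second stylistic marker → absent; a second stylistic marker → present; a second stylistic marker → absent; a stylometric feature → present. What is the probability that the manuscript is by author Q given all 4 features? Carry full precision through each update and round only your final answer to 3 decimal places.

Apply Bayes' rule sequentially, carrying P(author Q) forward.
After a second stylistic marker='absent': P(author Q) = 0.6·0.9000 / (0.6·0.9000 + 0.4·0.1000) ≈ 0.9310
After a second stylistic marker='present': P(author Q) = 0.4·0.9310 / (0.4·0.9310 + 0.6·0.0690) ≈ 0.9000
After a second stylistic marker='absent': P(author Q) = 0.6·0.9000 / (0.6·0.9000 + 0.4·0.1000) ≈ 0.9310
After a stylometric feature='present': P(author Q) = 0.4·0.9310 / (0.4·0.9310 + 0.3·0.0690) ≈ 0.9474

0.947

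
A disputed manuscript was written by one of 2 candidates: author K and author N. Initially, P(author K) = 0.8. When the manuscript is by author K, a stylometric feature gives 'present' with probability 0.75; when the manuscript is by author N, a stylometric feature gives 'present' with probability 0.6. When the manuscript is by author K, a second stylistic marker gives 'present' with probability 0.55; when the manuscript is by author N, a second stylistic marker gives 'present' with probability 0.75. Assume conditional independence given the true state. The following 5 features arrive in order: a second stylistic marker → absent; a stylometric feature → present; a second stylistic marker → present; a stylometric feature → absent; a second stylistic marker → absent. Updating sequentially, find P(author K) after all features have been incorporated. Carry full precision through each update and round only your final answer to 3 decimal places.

0.881

Apply Bayes' rule sequentially, carrying P(author K) forward.
After a second stylistic marker='absent': P(author K) = 0.45·0.8000 / (0.45·0.8000 + 0.25·0.2000) ≈ 0.8780
After a stylometric feature='present': P(author K) = 0.75·0.8780 / (0.75·0.8780 + 0.6·0.1220) ≈ 0.9000
After a second stylistic marker='present': P(author K) = 0.55·0.9000 / (0.55·0.9000 + 0.75·0.1000) ≈ 0.8684
After a stylometric feature='absent': P(author K) = 0.25·0.8684 / (0.25·0.8684 + 0.4·0.1316) ≈ 0.8049
After a second stylistic marker='absent': P(author K) = 0.45·0.8049 / (0.45·0.8049 + 0.25·0.1951) ≈ 0.8813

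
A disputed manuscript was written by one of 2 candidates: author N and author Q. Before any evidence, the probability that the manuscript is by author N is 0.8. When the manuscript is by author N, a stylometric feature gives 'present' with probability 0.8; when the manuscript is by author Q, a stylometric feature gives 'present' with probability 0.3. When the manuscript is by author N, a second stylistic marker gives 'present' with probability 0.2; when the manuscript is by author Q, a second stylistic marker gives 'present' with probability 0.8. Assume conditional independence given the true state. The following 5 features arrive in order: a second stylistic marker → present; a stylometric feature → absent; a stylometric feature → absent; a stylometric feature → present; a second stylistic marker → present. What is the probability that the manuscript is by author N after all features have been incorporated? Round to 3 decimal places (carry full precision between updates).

0.052

Each posterior becomes the prior for the next update.
After a second stylistic marker='present': P(author N) = 0.2·0.8000 / (0.2·0.8000 + 0.8·0.2000) ≈ 0.5000
After a stylometric feature='absent': P(author N) = 0.2·0.5000 / (0.2·0.5000 + 0.7·0.5000) ≈ 0.2222
After a stylometric feature='absent': P(author N) = 0.2·0.2222 / (0.2·0.2222 + 0.7·0.7778) ≈ 0.0755
After a stylometric feature='present': P(author N) = 0.8·0.0755 / (0.8·0.0755 + 0.3·0.9245) ≈ 0.1788
After a second stylistic marker='present': P(author N) = 0.2·0.1788 / (0.2·0.1788 + 0.8·0.8212) ≈ 0.0516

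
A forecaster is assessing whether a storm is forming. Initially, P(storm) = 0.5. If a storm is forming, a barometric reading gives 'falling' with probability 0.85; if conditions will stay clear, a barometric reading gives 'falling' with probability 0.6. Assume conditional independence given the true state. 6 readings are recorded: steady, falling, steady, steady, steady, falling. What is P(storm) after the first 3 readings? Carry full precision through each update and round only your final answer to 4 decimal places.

Each posterior becomes the prior for the next update.
After 'steady': P(storm) = 0.15·0.5000 / (0.15·0.5000 + 0.4·0.5000) ≈ 0.2727
After 'falling': P(storm) = 0.85·0.2727 / (0.85·0.2727 + 0.6·0.7273) ≈ 0.3469
After 'steady': P(storm) = 0.15·0.3469 / (0.15·0.3469 + 0.4·0.6531) ≈ 0.1661

0.1661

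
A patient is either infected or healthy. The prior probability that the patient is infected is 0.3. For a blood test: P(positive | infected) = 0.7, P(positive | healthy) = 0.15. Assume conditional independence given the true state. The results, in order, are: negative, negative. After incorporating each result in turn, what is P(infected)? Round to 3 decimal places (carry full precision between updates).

After 'negative': P(infected) = 0.3·0.3000 / (0.3·0.3000 + 0.85·0.7000) ≈ 0.1314
After 'negative': P(infected) = 0.3·0.1314 / (0.3·0.1314 + 0.85·0.8686) ≈ 0.0507

0.051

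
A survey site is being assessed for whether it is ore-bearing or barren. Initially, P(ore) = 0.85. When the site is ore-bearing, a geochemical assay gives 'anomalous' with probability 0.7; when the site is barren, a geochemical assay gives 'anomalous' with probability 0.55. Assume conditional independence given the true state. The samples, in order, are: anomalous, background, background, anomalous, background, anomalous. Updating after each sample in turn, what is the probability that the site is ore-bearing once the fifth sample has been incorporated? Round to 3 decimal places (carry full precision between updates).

After 'anomalous': P(ore) = 0.7·0.8500 / (0.7·0.8500 + 0.55·0.1500) ≈ 0.8782
After 'background': P(ore) = 0.3·0.8782 / (0.3·0.8782 + 0.45·0.1218) ≈ 0.8278
After 'background': P(ore) = 0.3·0.8278 / (0.3·0.8278 + 0.45·0.1722) ≈ 0.7622
After 'anomalous': P(ore) = 0.7·0.7622 / (0.7·0.7622 + 0.55·0.2378) ≈ 0.8031
After 'background': P(ore) = 0.3·0.8031 / (0.3·0.8031 + 0.45·0.1969) ≈ 0.7312

0.731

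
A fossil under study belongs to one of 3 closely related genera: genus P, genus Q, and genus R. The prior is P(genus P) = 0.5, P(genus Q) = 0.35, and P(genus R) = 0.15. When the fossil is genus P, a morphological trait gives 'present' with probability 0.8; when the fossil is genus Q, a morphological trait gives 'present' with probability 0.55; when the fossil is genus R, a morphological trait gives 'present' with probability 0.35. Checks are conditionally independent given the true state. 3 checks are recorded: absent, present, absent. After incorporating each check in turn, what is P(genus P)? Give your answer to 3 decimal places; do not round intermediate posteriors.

0.207

After 'absent': normaliser = 0.2·0.5000 + 0.45·0.3500 + 0.65·0.1500; P(genus P) ≈ 0.2817, P(genus Q) ≈ 0.4437, P(genus R) ≈ 0.2746
After 'present': normaliser = 0.8·0.2817 + 0.55·0.4437 + 0.35·0.2746; P(genus P) ≈ 0.3985, P(genus Q) ≈ 0.4315, P(genus R) ≈ 0.1700
After 'absent': normaliser = 0.2·0.3985 + 0.45·0.4315 + 0.65·0.1700; P(genus P) ≈ 0.2074, P(genus Q) ≈ 0.5052, P(genus R) ≈ 0.2875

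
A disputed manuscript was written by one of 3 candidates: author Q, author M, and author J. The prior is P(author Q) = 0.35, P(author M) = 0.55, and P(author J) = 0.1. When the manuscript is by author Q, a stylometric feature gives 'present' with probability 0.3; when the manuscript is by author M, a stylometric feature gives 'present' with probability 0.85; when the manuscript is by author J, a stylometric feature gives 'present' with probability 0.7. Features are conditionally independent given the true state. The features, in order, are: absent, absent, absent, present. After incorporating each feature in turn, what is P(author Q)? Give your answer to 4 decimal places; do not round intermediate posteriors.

After 'absent': normaliser = 0.7·0.3500 + 0.15·0.5500 + 0.3·0.1000; P(author Q) ≈ 0.6853, P(author M) ≈ 0.2308, P(author J) ≈ 0.0839
After 'absent': normaliser = 0.7·0.6853 + 0.15·0.2308 + 0.3·0.0839; P(author Q) ≈ 0.8892, P(author M) ≈ 0.0642, P(author J) ≈ 0.0467
After 'absent': normaliser = 0.7·0.8892 + 0.15·0.0642 + 0.3·0.0467; P(author Q) ≈ 0.9634, P(author M) ≈ 0.0149, P(author J) ≈ 0.0217
After 'present': normaliser = 0.3·0.9634 + 0.85·0.0149 + 0.7·0.0217; P(author Q) ≈ 0.9122, P(author M) ≈ 0.0400, P(author J) ≈ 0.0479

0.9122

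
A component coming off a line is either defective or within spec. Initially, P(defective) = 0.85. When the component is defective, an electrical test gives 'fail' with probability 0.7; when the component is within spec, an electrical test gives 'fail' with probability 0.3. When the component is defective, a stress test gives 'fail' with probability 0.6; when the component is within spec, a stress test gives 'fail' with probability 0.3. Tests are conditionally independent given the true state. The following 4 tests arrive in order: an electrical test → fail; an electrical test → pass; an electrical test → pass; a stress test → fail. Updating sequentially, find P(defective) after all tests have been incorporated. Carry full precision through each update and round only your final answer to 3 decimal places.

Each posterior becomes the prior for the next update.
After an electrical test='fail': P(defective) = 0.7·0.8500 / (0.7·0.8500 + 0.3·0.1500) ≈ 0.9297
After an electrical test='pass': P(defective) = 0.3·0.9297 / (0.3·0.9297 + 0.7·0.0703) ≈ 0.8500
After an electrical test='pass': P(defective) = 0.3·0.8500 / (0.3·0.8500 + 0.7·0.1500) ≈ 0.7083
After a stress test='fail': P(defective) = 0.6·0.7083 / (0.6·0.7083 + 0.3·0.2917) ≈ 0.8293

0.829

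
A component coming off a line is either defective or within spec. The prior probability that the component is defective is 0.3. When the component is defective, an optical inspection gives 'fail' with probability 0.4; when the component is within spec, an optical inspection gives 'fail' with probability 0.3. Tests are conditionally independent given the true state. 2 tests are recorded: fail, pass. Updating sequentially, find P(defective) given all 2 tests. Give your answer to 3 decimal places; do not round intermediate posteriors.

Apply Bayes' rule sequentially, carrying P(defective) forward.
After 'fail': P(defective) = 0.4·0.3000 / (0.4·0.3000 + 0.3·0.7000) ≈ 0.3636
After 'pass': P(defective) = 0.6·0.3636 / (0.6·0.3636 + 0.7·0.6364) ≈ 0.3288

0.329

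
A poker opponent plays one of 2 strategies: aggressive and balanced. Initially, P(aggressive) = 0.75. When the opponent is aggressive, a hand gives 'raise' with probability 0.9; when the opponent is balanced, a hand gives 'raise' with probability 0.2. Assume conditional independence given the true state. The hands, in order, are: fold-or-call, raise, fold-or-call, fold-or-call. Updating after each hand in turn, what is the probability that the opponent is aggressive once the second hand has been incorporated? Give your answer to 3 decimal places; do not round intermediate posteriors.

Each posterior becomes the prior for the next update.
After 'fold-or-call': P(aggressive) = 0.1·0.7500 / (0.1·0.7500 + 0.8·0.2500) ≈ 0.2727
After 'raise': P(aggressive) = 0.9·0.2727 / (0.9·0.2727 + 0.2·0.7273) ≈ 0.6279

0.628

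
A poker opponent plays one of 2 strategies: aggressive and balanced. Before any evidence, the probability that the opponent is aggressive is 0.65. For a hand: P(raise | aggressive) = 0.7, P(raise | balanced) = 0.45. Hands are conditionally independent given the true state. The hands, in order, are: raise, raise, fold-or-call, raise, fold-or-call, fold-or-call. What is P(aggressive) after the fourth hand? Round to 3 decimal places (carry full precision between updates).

After 'raise': P(aggressive) = 0.7·0.6500 / (0.7·0.6500 + 0.45·0.3500) ≈ 0.7429
After 'raise': P(aggressive) = 0.7·0.7429 / (0.7·0.7429 + 0.45·0.2571) ≈ 0.8180
After 'fold-or-call': P(aggressive) = 0.3·0.8180 / (0.3·0.8180 + 0.55·0.1820) ≈ 0.7102
After 'raise': P(aggressive) = 0.7·0.7102 / (0.7·0.7102 + 0.45·0.2898) ≈ 0.7922

0.792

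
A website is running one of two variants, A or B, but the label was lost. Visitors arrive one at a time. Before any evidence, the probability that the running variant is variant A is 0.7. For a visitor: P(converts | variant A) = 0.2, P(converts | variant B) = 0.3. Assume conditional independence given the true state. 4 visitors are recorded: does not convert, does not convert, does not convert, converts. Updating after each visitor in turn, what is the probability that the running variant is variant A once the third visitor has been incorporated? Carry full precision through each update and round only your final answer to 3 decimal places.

0.777

After 'does not convert': P(A) = 0.8·0.7000 / (0.8·0.7000 + 0.7·0.3000) ≈ 0.7273
After 'does not convert': P(A) = 0.8·0.7273 / (0.8·0.7273 + 0.7·0.2727) ≈ 0.7529
After 'does not convert': P(A) = 0.8·0.7529 / (0.8·0.7529 + 0.7·0.2471) ≈ 0.7769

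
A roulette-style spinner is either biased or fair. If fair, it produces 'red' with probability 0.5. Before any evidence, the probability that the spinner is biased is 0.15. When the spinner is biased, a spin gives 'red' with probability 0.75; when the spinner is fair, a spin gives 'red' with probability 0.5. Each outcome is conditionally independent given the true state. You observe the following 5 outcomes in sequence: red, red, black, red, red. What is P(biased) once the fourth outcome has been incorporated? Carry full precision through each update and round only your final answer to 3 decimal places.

Apply Bayes' rule sequentially, carrying P(biased) forward.
After 'red': P(biased) = 0.75·0.1500 / (0.75·0.1500 + 0.5·0.8500) ≈ 0.2093
After 'red': P(biased) = 0.75·0.2093 / (0.75·0.2093 + 0.5·0.7907) ≈ 0.2842
After 'black': P(biased) = 0.25·0.2842 / (0.25·0.2842 + 0.5·0.7158) ≈ 0.1656
After 'red': P(biased) = 0.75·0.1656 / (0.75·0.1656 + 0.5·0.8344) ≈ 0.2295

0.229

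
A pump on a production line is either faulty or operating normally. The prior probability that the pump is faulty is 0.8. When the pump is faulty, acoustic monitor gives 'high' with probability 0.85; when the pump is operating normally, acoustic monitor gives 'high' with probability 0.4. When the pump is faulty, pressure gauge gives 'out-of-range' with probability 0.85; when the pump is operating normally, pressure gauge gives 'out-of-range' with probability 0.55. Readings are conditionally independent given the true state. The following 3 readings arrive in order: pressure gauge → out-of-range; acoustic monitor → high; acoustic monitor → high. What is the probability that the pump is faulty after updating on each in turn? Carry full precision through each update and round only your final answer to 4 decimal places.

0.9654

After pressure gauge='out-of-range': P(faulty) = 0.85·0.8000 / (0.85·0.8000 + 0.55·0.2000) ≈ 0.8608
After acoustic monitor='high': P(faulty) = 0.85·0.8608 / (0.85·0.8608 + 0.4·0.1392) ≈ 0.9293
After acoustic monitor='high': P(faulty) = 0.85·0.9293 / (0.85·0.9293 + 0.4·0.0707) ≈ 0.9654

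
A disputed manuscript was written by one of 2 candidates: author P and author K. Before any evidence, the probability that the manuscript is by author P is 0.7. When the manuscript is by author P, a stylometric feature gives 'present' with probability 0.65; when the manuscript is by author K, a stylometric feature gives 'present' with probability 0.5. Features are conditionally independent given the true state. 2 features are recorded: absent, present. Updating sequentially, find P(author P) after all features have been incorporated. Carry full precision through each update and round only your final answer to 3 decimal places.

0.680

After 'absent': P(author P) = 0.35·0.7000 / (0.35·0.7000 + 0.5·0.3000) ≈ 0.6203
After 'present': P(author P) = 0.65·0.6203 / (0.65·0.6203 + 0.5·0.3797) ≈ 0.6798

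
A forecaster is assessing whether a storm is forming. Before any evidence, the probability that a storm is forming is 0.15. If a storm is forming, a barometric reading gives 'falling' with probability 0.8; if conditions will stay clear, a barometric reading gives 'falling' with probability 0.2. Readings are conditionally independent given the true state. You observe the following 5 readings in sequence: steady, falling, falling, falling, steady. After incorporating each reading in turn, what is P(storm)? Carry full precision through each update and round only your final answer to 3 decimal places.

Apply Bayes' rule sequentially, carrying P(storm) forward.
After 'steady': P(storm) = 0.2·0.1500 / (0.2·0.1500 + 0.8·0.8500) ≈ 0.0423
After 'falling': P(storm) = 0.8·0.0423 / (0.8·0.0423 + 0.2·0.9577) ≈ 0.1500
After 'falling': P(storm) = 0.8·0.1500 / (0.8·0.1500 + 0.2·0.8500) ≈ 0.4138
After 'falling': P(storm) = 0.8·0.4138 / (0.8·0.4138 + 0.2·0.5862) ≈ 0.7385
After 'steady': P(storm) = 0.2·0.7385 / (0.2·0.7385 + 0.8·0.2615) ≈ 0.4138

0.414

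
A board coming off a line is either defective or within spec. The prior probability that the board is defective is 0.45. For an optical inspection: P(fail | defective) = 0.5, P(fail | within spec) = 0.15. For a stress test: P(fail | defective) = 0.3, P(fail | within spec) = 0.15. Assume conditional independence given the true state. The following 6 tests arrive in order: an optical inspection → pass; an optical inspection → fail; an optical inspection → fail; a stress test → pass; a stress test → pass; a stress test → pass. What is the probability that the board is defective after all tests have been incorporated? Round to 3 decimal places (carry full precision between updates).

After an optical inspection='pass': P(defective) = 0.5·0.4500 / (0.5·0.4500 + 0.85·0.5500) ≈ 0.3249
After an optical inspection='fail': P(defective) = 0.5·0.3249 / (0.5·0.3249 + 0.15·0.6751) ≈ 0.6160
After an optical inspection='fail': P(defective) = 0.5·0.6160 / (0.5·0.6160 + 0.15·0.3840) ≈ 0.8425
After a stress test='pass': P(defective) = 0.7·0.8425 / (0.7·0.8425 + 0.85·0.1575) ≈ 0.8149
After a stress test='pass': P(defective) = 0.7·0.8149 / (0.7·0.8149 + 0.85·0.1851) ≈ 0.7839
After a stress test='pass': P(defective) = 0.7·0.7839 / (0.7·0.7839 + 0.85·0.2161) ≈ 0.7492

0.749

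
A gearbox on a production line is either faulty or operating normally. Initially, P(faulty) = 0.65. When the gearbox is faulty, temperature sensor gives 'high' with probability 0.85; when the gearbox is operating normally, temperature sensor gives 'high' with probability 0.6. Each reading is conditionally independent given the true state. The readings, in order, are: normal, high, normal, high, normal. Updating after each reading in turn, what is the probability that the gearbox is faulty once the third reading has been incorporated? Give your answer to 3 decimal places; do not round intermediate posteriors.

After 'normal': P(faulty) = 0.15·0.6500 / (0.15·0.6500 + 0.4·0.3500) ≈ 0.4105
After 'high': P(faulty) = 0.85·0.4105 / (0.85·0.4105 + 0.6·0.5895) ≈ 0.4966
After 'normal': P(faulty) = 0.15·0.4966 / (0.15·0.4966 + 0.4·0.5034) ≈ 0.2701

0.270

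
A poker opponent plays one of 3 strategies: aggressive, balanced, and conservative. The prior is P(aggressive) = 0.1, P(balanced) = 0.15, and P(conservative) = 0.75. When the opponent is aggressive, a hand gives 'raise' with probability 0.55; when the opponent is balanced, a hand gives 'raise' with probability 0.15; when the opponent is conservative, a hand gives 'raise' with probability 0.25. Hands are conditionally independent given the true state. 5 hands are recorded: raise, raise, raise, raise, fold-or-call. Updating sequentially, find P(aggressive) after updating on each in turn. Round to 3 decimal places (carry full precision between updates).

After 'raise': normaliser = 0.55·0.1000 + 0.15·0.1500 + 0.25·0.7500; P(aggressive) ≈ 0.2075, P(balanced) ≈ 0.0849, P(conservative) ≈ 0.7075
After 'raise': normaliser = 0.55·0.2075 + 0.15·0.0849 + 0.25·0.7075; P(aggressive) ≈ 0.3758, P(balanced) ≈ 0.0419, P(conservative) ≈ 0.5823
After 'raise': normaliser = 0.55·0.3758 + 0.15·0.0419 + 0.25·0.5823; P(aggressive) ≈ 0.5764, P(balanced) ≈ 0.0175, P(conservative) ≈ 0.4060
After 'raise': normaliser = 0.55·0.5764 + 0.15·0.0175 + 0.25·0.4060; P(aggressive) ≈ 0.7528, P(balanced) ≈ 0.0062, P(conservative) ≈ 0.2410
After 'fold-or-call': normaliser = 0.45·0.7528 + 0.85·0.0062 + 0.75·0.2410; P(aggressive) ≈ 0.6455, P(balanced) ≈ 0.0101, P(conservative) ≈ 0.3444

0.645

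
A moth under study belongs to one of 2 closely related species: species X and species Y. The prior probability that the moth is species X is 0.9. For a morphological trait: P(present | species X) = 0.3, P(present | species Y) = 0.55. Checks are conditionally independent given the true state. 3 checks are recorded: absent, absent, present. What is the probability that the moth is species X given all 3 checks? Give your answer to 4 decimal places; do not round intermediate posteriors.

0.9224

Apply Bayes' rule sequentially, carrying P(species X) forward.
After 'absent': P(species X) = 0.7·0.9000 / (0.7·0.9000 + 0.45·0.1000) ≈ 0.9333
After 'absent': P(species X) = 0.7·0.9333 / (0.7·0.9333 + 0.45·0.0667) ≈ 0.9561
After 'present': P(species X) = 0.3·0.9561 / (0.3·0.9561 + 0.55·0.0439) ≈ 0.9224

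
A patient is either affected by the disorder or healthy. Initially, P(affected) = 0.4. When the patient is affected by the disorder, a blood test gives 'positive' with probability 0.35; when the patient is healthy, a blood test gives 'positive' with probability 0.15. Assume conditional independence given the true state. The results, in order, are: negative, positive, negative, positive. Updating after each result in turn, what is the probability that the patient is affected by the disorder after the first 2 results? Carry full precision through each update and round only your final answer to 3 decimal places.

0.543

Each posterior becomes the prior for the next update.
After 'negative': P(affected) = 0.65·0.4000 / (0.65·0.4000 + 0.85·0.6000) ≈ 0.3377
After 'positive': P(affected) = 0.35·0.3377 / (0.35·0.3377 + 0.15·0.6623) ≈ 0.5433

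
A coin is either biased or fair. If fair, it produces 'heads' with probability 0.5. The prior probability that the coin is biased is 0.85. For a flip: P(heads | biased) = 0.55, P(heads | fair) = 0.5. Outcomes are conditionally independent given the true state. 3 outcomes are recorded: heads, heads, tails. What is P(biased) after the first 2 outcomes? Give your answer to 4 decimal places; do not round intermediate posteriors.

Each posterior becomes the prior for the next update.
After 'heads': P(biased) = 0.55·0.8500 / (0.55·0.8500 + 0.5·0.1500) ≈ 0.8618
After 'heads': P(biased) = 0.55·0.8618 / (0.55·0.8618 + 0.5·0.1382) ≈ 0.8727

0.8727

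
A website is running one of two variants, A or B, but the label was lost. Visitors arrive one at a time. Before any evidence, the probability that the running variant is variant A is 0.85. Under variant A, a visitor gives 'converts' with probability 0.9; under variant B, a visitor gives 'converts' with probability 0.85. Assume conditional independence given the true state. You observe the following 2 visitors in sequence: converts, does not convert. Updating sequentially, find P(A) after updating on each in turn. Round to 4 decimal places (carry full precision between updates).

0.8000

Apply Bayes' rule sequentially, carrying P(A) forward.
After 'converts': P(A) = 0.9·0.8500 / (0.9·0.8500 + 0.85·0.1500) ≈ 0.8571
After 'does not convert': P(A) = 0.1·0.8571 / (0.1·0.8571 + 0.15·0.1429) ≈ 0.8000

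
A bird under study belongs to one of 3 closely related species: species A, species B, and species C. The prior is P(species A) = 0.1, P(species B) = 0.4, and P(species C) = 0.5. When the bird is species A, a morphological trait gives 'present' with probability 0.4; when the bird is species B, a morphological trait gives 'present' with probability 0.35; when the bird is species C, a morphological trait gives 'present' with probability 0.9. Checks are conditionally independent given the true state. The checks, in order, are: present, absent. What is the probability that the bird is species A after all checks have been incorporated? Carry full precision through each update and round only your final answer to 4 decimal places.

Apply Bayes' rule sequentially, carrying P(species A) forward.
After 'present': normaliser = 0.4·0.1000 + 0.35·0.4000 + 0.9·0.5000; P(species A) ≈ 0.0635, P(species B) ≈ 0.2222, P(species C) ≈ 0.7143
After 'absent': normaliser = 0.6·0.0635 + 0.65·0.2222 + 0.1·0.7143; P(species A) ≈ 0.1500, P(species B) ≈ 0.5687, P(species C) ≈ 0.2812

0.1500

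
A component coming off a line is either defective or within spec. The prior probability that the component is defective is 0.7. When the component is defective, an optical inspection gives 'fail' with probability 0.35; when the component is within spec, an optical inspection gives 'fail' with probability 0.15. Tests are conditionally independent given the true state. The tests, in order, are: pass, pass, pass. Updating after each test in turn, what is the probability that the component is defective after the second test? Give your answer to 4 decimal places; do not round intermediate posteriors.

0.5771

After 'pass': P(defective) = 0.65·0.7000 / (0.65·0.7000 + 0.85·0.3000) ≈ 0.6408
After 'pass': P(defective) = 0.65·0.6408 / (0.65·0.6408 + 0.85·0.3592) ≈ 0.5771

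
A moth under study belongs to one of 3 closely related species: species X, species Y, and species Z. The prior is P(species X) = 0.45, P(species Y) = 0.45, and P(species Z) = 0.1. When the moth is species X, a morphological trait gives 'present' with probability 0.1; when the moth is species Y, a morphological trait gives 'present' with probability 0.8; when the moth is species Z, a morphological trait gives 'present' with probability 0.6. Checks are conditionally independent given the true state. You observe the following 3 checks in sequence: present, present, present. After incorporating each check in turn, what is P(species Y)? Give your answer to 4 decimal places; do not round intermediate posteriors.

After 'present': normaliser = 0.1·0.4500 + 0.8·0.4500 + 0.6·0.1000; P(species X) ≈ 0.0968, P(species Y) ≈ 0.7742, P(species Z) ≈ 0.1290
After 'present': normaliser = 0.1·0.0968 + 0.8·0.7742 + 0.6·0.1290; P(species X) ≈ 0.0137, P(species Y) ≈ 0.8767, P(species Z) ≈ 0.1096
After 'present': normaliser = 0.1·0.0137 + 0.8·0.8767 + 0.6·0.1096; P(species X) ≈ 0.0018, P(species Y) ≈ 0.9127, P(species Z) ≈ 0.0856

0.9127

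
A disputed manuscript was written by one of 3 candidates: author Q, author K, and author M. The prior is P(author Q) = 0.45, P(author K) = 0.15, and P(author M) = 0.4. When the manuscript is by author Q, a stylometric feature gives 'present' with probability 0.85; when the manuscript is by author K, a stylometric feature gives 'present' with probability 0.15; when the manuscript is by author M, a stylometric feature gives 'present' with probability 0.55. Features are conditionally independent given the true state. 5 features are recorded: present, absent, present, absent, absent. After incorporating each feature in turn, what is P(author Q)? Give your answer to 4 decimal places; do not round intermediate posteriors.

0.0773

After 'present': normaliser = 0.85·0.4500 + 0.15·0.1500 + 0.55·0.4000; P(author Q) ≈ 0.6120, P(author K) ≈ 0.0360, P(author M) ≈ 0.3520
After 'absent': normaliser = 0.15·0.6120 + 0.85·0.0360 + 0.45·0.3520; P(author Q) ≈ 0.3269, P(author K) ≈ 0.1090, P(author M) ≈ 0.5641
After 'present': normaliser = 0.85·0.3269 + 0.15·0.1090 + 0.55·0.5641; P(author Q) ≈ 0.4597, P(author K) ≈ 0.0270, P(author M) ≈ 0.5133
After 'absent': normaliser = 0.15·0.4597 + 0.85·0.0270 + 0.45·0.5133; P(author Q) ≈ 0.2135, P(author K) ≈ 0.0712, P(author M) ≈ 0.7153
After 'absent': normaliser = 0.15·0.2135 + 0.85·0.0712 + 0.45·0.7153; P(author Q) ≈ 0.0773, P(author K) ≈ 0.1460, P(author M) ≈ 0.7767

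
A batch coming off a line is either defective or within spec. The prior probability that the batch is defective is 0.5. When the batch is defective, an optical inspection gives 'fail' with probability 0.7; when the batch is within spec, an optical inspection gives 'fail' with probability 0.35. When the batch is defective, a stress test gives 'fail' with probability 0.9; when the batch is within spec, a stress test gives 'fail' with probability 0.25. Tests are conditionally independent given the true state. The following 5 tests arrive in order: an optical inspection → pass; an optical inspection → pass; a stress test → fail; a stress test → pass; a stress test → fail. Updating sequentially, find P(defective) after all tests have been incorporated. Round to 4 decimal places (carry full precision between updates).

0.2691

After an optical inspection='pass': P(defective) = 0.3·0.5000 / (0.3·0.5000 + 0.65·0.5000) ≈ 0.3158
After an optical inspection='pass': P(defective) = 0.3·0.3158 / (0.3·0.3158 + 0.65·0.6842) ≈ 0.1756
After a stress test='fail': P(defective) = 0.9·0.1756 / (0.9·0.1756 + 0.25·0.8244) ≈ 0.4340
After a stress test='pass': P(defective) = 0.1·0.4340 / (0.1·0.4340 + 0.75·0.5660) ≈ 0.0928
After a stress test='fail': P(defective) = 0.9·0.0928 / (0.9·0.0928 + 0.25·0.9072) ≈ 0.2691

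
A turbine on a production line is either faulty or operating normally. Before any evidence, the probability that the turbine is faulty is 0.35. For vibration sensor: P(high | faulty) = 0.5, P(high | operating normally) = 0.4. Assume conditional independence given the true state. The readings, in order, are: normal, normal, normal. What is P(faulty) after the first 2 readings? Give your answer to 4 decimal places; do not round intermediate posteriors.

After 'normal': P(faulty) = 0.5·0.3500 / (0.5·0.3500 + 0.6·0.6500) ≈ 0.3097
After 'normal': P(faulty) = 0.5·0.3097 / (0.5·0.3097 + 0.6·0.6903) ≈ 0.2722

0.2722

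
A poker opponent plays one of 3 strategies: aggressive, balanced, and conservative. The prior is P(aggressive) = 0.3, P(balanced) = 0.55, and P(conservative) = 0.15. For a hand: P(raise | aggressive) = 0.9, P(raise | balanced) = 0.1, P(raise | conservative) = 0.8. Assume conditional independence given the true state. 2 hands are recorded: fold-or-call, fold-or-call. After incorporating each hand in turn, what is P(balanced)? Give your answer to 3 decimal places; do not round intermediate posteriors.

0.980

Apply Bayes' rule sequentially, carrying P(balanced) forward.
After 'fold-or-call': normaliser = 0.1·0.3000 + 0.9·0.5500 + 0.2·0.1500; P(aggressive) ≈ 0.0541, P(balanced) ≈ 0.8919, P(conservative) ≈ 0.0541
After 'fold-or-call': normaliser = 0.1·0.0541 + 0.9·0.8919 + 0.2·0.0541; P(aggressive) ≈ 0.0066, P(balanced) ≈ 0.9802, P(conservative) ≈ 0.0132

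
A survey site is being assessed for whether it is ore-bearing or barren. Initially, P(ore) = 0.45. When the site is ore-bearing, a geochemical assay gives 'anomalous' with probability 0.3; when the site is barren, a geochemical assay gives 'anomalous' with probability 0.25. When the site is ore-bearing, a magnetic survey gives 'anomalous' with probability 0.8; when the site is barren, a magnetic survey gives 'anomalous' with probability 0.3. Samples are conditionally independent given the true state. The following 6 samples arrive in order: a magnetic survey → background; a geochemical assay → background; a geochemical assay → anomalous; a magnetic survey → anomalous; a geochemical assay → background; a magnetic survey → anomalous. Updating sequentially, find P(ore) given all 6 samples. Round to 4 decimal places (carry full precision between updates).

Apply Bayes' rule sequentially, carrying P(ore) forward.
After a magnetic survey='background': P(ore) = 0.2·0.4500 / (0.2·0.4500 + 0.7·0.5500) ≈ 0.1895
After a geochemical assay='background': P(ore) = 0.7·0.1895 / (0.7·0.1895 + 0.75·0.8105) ≈ 0.1791
After a geochemical assay='anomalous': P(ore) = 0.3·0.1791 / (0.3·0.1791 + 0.25·0.8209) ≈ 0.2075
After a magnetic survey='anomalous': P(ore) = 0.8·0.2075 / (0.8·0.2075 + 0.3·0.7925) ≈ 0.4111
After a geochemical assay='background': P(ore) = 0.7·0.4111 / (0.7·0.4111 + 0.75·0.5889) ≈ 0.3945
After a magnetic survey='anomalous': P(ore) = 0.8·0.3945 / (0.8·0.3945 + 0.3·0.6055) ≈ 0.6347

0.6347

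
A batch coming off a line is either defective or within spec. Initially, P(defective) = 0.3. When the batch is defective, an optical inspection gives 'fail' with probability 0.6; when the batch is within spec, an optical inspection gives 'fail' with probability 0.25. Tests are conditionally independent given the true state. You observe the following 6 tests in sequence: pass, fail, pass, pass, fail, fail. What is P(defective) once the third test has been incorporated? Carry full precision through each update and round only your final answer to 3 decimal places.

After 'pass': P(defective) = 0.4·0.3000 / (0.4·0.3000 + 0.75·0.7000) ≈ 0.1860
After 'fail': P(defective) = 0.6·0.1860 / (0.6·0.1860 + 0.25·0.8140) ≈ 0.3542
After 'pass': P(defective) = 0.4·0.3542 / (0.4·0.3542 + 0.75·0.6458) ≈ 0.2263

0.226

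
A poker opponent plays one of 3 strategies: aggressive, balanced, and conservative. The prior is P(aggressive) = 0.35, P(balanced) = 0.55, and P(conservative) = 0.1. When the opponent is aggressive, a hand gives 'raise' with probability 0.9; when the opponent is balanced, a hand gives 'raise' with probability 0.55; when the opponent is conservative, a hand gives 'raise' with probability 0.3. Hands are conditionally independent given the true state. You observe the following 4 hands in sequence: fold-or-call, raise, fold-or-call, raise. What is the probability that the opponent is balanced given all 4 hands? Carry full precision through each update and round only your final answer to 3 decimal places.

After 'fold-or-call': normaliser = 0.1·0.3500 + 0.45·0.5500 + 0.7·0.1000; P(aggressive) ≈ 0.0993, P(balanced) ≈ 0.7021, P(conservative) ≈ 0.1986
After 'raise': normaliser = 0.9·0.0993 + 0.55·0.7021 + 0.3·0.1986; P(aggressive) ≈ 0.1670, P(balanced) ≈ 0.7217, P(conservative) ≈ 0.1113
After 'fold-or-call': normaliser = 0.1·0.1670 + 0.45·0.7217 + 0.7·0.1113; P(aggressive) ≈ 0.0398, P(balanced) ≈ 0.7744, P(conservative) ≈ 0.1858
After 'raise': normaliser = 0.9·0.0398 + 0.55·0.7744 + 0.3·0.1858; P(aggressive) ≈ 0.0693, P(balanced) ≈ 0.8230, P(conservative) ≈ 0.1077

0.823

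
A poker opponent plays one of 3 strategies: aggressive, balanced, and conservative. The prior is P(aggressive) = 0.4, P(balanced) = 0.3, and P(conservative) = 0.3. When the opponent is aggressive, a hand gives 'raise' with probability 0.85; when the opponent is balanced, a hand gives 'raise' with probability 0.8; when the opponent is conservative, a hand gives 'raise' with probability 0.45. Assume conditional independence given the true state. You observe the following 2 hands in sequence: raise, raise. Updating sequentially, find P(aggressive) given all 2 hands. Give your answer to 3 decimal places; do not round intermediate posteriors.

After 'raise': normaliser = 0.85·0.4000 + 0.8·0.3000 + 0.45·0.3000; P(aggressive) ≈ 0.4755, P(balanced) ≈ 0.3357, P(conservative) ≈ 0.1888
After 'raise': normaliser = 0.85·0.4755 + 0.8·0.3357 + 0.45·0.1888; P(aggressive) ≈ 0.5335, P(balanced) ≈ 0.3544, P(conservative) ≈ 0.1121

0.533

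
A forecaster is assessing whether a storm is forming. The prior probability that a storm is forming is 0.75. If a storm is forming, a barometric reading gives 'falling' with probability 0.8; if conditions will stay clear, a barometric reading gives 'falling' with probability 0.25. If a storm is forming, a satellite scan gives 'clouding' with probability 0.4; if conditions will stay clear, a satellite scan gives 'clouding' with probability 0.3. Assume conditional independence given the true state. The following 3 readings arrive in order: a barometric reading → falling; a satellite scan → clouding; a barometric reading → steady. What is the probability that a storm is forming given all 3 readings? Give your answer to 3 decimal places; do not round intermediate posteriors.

0.773

Apply Bayes' rule sequentially, carrying P(storm) forward.
After a barometric reading='falling': P(storm) = 0.8·0.7500 / (0.8·0.7500 + 0.25·0.2500) ≈ 0.9057
After a satellite scan='clouding': P(storm) = 0.4·0.9057 / (0.4·0.9057 + 0.3·0.0943) ≈ 0.9275
After a barometric reading='steady': P(storm) = 0.2·0.9275 / (0.2·0.9275 + 0.75·0.0725) ≈ 0.7734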